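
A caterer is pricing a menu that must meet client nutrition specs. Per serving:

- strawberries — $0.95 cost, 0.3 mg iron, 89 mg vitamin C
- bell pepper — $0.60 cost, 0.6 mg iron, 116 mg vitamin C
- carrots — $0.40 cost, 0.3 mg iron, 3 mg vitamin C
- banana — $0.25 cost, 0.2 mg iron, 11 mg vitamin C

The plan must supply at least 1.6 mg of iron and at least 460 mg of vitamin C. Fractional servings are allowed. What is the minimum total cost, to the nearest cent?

$2.38

Compare the cost at each extreme point of the feasible region.
strawberries only: max(1.6/0.3, 460/89) = 5.333 servings → $5.07.
bell pepper only: max(1.6/0.6, 460/116) = 3.966 servings → $2.38.
carrots only: max(1.6/0.3, 460/3) = 153.3 servings → $61.33.
banana only: max(1.6/0.2, 460/11) = 41.82 servings → $10.45.
strawberries + bell pepper with both tight: 4.86 servings and 0.2366 servings → $4.76.
strawberries + carrots with both tight: 5.163 servings and 0.1705 servings → $4.97.
strawberries + banana with both tight: 5.131 servings and 0.3034 servings → $4.95.
bell pepper + carrots with both targets exact would need a negative amount; discard.
bell pepper + banana with both targets exact would need a negative amount; discard.
carrots + banana with both targets exact would need a negative amount; discard.
Cheapest feasible corner: $2.38.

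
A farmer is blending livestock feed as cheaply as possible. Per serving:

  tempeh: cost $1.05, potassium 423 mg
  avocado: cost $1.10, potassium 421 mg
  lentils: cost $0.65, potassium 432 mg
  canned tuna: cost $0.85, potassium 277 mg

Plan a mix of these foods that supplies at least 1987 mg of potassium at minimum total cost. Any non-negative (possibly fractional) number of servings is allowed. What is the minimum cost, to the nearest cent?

Cost per mg of potassium: lentils $0.0015, tempeh $0.0025, avocado $0.0026, canned tuna $0.0031.
With no serving limits, use only lentils: 1987 mg / 432 mg = 4.6 servings × $0.65 = $2.99.

$2.99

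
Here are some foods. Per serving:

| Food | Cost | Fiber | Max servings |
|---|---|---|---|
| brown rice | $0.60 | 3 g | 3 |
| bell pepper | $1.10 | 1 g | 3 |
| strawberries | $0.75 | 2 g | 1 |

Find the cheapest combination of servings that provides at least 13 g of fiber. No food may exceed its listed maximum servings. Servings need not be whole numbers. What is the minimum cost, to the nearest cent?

$4.75

Cost per g of fiber: brown rice $0.2000, strawberries $0.3750, bell pepper $1.1000.
Take 3 servings of brown rice: +9.0 g fiber for $1.80 (total $1.80, still need 4.0 g).
Take 1 serving of strawberries: +2.0 g fiber for $0.75 (total $2.55, still need 2.0 g).
Take 2 servings of bell pepper: +2.0 g fiber for $2.20 (total $4.75, still need 0.0 g).
Filling from the cheapest source first is optimal under one linear minimum: $4.75.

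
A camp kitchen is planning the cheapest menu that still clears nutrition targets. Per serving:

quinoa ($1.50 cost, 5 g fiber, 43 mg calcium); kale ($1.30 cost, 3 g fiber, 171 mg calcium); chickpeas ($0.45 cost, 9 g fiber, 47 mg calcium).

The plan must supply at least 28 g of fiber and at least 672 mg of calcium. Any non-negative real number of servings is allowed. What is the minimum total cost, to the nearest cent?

$5.29

At the optimum either one food covers both requirements or two foods hit both targets exactly; no other combination can be cheaper.
quinoa only: max(28/5, 672/43) = 15.63 servings → $23.44.
kale only: max(28/3, 672/171) = 9.333 servings → $12.13.
chickpeas only: max(28/9, 672/47) = 14.3 servings → $6.43.
quinoa + kale with both tight: 3.818 servings and 2.97 servings → $9.59.
quinoa + chickpeas: the both-tight solution has a negative serving — not a feasible corner.
kale + chickpeas with both tight: 3.385 servings and 1.983 servings → $5.29.
So the least-cost plan costs $5.29.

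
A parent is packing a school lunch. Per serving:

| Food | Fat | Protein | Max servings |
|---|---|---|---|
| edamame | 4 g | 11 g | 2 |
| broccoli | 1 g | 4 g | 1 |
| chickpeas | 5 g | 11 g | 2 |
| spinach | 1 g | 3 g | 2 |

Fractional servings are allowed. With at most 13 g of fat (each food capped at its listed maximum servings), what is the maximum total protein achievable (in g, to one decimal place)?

Protein per g fat: broccoli 4, spinach 3, edamame 2.75, chickpeas 2.2.
Take 1 serving of broccoli: uses 1 g fat, +4.0 g protein (running total 4.0 g).
Take 2 servings of spinach: uses 2 g fat, +6.0 g protein (running total 10.0 g).
Take 2 servings of edamame: uses 8 g fat, +22.0 g protein (running total 32.0 g).
Take 0.4 servings of chickpeas: uses 2 g fat, +4.4 g protein (running total 36.4 g).
Filling greedily by protein-per-g fat is optimal for one linear limit, giving 36.4 g.

36.4 g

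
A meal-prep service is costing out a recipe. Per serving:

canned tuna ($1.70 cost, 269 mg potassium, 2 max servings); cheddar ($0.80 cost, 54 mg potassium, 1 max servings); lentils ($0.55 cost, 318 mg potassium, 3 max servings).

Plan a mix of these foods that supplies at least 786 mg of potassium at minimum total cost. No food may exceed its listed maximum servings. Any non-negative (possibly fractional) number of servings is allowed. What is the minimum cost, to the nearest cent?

$1.36

Cost per mg of potassium: lentils $0.0017, canned tuna $0.0063, cheddar $0.0148.
Take 2.472 servings of lentils: +786.0 mg potassium for $1.36 (total $1.36, still need 0.0 mg).
Filling from the cheapest source first is optimal under one linear minimum: $1.36.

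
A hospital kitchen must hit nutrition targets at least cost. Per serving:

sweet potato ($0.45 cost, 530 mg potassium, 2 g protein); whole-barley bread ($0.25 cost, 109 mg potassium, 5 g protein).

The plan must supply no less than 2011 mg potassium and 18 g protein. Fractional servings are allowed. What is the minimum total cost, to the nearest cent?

Two binding constraints pin down two serving amounts, so the optimal mix uses at most two foods. The candidates are each food alone (scaled to the tighter of potassium/protein) and each pair with both constraints tight.
sweet potato only: max(2011/530, 18/2) = 9 servings → $4.05.
whole-barley bread only: max(2011/109, 18/5) = 18.45 servings → $4.61.
sweet potato + whole-barley bread with both tight: 3.328 servings and 2.269 servings → $2.06.
So the least-cost plan costs $2.06.

$2.06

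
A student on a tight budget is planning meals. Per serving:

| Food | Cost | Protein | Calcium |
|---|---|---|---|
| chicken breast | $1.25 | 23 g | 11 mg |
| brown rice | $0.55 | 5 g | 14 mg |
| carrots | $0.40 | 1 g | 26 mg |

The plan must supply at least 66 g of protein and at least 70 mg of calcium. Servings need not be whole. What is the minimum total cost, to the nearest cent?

$4.11

For a min-cost LP with two ≥-constraints, a basic feasible solution has at most two positive variables.
chicken breast only: max(66/23, 70/11) = 6.364 servings → $7.95.
brown rice only: max(66/5, 70/14) = 13.2 servings → $7.26.
carrots only: max(66/1, 70/26) = 66 servings → $26.40.
chicken breast + brown rice with both tight: 2.15 servings and 3.311 servings → $4.51.
chicken breast + carrots with both tight: 2.804 servings and 1.506 servings → $4.11.
brown rice + carrots: intersection lies outside the first quadrant.
The minimum over all feasible corners is $4.11.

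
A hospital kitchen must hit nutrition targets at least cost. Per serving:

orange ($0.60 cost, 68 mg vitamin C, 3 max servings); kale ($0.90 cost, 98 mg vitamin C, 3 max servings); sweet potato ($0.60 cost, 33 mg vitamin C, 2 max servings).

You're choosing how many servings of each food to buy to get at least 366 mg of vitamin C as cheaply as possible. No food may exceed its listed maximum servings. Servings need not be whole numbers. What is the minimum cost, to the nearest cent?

Cost per mg of vitamin C: orange $0.0088, kale $0.0092, sweet potato $0.0182.
Take 3 servings of orange: +204.0 mg vitamin C for $1.80 (total $1.80, still need 162.0 mg).
Take 1.653 servings of kale: +162.0 mg vitamin C for $1.49 (total $3.29, still need 0.0 mg).
Greedy by cheapest-per-mg is optimal for a single linear constraint, so the minimum cost is $3.29.

$3.29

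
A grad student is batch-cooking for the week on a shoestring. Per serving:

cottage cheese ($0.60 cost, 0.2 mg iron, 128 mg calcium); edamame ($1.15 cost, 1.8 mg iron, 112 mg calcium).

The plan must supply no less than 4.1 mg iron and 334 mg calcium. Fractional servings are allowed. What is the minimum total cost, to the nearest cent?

For a min-cost LP with two ≥-constraints, a basic feasible solution has at most two positive variables.
cottage cheese only: max(4.1/0.2, 334/128) = 20.5 servings → $12.30.
edamame only: max(4.1/1.8, 334/112) = 2.982 servings → $3.43.
cottage cheese + edamame with both tight: 0.6827 servings and 2.202 servings → $2.94.
So the least-cost plan costs $2.94.

$2.94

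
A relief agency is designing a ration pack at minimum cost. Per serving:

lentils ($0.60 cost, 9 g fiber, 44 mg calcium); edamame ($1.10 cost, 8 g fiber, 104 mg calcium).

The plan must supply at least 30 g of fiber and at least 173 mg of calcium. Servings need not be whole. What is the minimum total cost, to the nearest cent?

This is a tiny linear program; its minimum lies at a vertex of the feasible set. List the vertices and price them.
lentils only: max(30/9, 173/44) = 3.932 servings → $2.36.
edamame only: max(30/8, 173/104) = 3.75 servings → $4.12.
lentils + edamame with both tight: 2.973 servings and 0.4058 servings → $2.23.
The minimum over all feasible corners is $2.23.

$2.23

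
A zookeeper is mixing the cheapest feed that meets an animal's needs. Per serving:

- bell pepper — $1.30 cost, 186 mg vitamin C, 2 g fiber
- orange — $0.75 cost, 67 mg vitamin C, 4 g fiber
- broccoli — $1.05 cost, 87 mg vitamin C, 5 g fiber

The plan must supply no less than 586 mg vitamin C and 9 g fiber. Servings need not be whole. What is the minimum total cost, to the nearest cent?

$4.33

bell pepper only: max(586/186, 9/2) = 4.5 servings → $5.85.
orange only: max(586/67, 9/4) = 8.746 servings → $6.56.
broccoli only: max(586/87, 9/5) = 6.736 servings → $7.07.
bell pepper + orange with both tight: 2.854 servings and 0.823 servings → $4.33.
bell pepper + broccoli with both tight: 2.84 servings and 0.664 servings → $4.39.
orange + broccoli with both targets exact would need a negative amount; discard.
Cheapest feasible corner: $4.33.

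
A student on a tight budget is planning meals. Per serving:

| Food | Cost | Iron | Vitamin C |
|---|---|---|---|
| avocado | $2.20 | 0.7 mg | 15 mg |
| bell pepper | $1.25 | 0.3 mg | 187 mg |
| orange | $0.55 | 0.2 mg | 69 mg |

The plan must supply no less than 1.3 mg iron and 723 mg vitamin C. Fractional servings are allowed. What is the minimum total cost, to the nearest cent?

avocado only: max(1.3/0.7, 723/15) = 48.2 servings → $106.04.
bell pepper only: max(1.3/0.3, 723/187) = 4.333 servings → $5.42.
orange only: max(1.3/0.2, 723/69) = 10.48 servings → $5.76.
avocado + bell pepper with both tight: 0.2073 servings and 3.85 servings → $5.27.
avocado + orange with both targets exact would need a negative amount; discard.
bell pepper + orange with both tight: 3.287 servings and 1.569 servings → $4.97.
Cheapest feasible corner: $4.97.

$4.97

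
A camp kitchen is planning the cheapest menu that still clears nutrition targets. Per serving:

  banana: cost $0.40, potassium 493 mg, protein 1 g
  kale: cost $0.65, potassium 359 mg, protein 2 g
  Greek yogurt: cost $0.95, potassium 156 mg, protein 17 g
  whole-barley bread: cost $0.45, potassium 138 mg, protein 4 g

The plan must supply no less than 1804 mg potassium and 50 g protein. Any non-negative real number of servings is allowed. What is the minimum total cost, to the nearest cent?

banana only: max(1804/493, 50/1) = 50 servings → $20.00.
kale only: max(1804/359, 50/2) = 25 servings → $16.25.
Greek yogurt only: max(1804/156, 50/17) = 11.56 servings → $10.99.
whole-barley bread only: max(1804/138, 50/4) = 13.07 servings → $5.88.
banana + kale: intersection lies outside the first quadrant.
banana + Greek yogurt with both tight: 2.78 servings and 2.778 servings → $3.75.
banana + whole-barley bread with both tight: 0.1723 servings and 12.46 servings → $5.67.
kale + Greek yogurt with both tight: 3.949 servings and 2.477 servings → $4.92.
kale + whole-barley bread with both tight: 0.2724 servings and 12.36 servings → $5.74.
Greek yogurt + whole-barley bread: the both-tight solution has a negative serving — not a feasible corner.
Cheapest feasible corner: $3.75.

$3.75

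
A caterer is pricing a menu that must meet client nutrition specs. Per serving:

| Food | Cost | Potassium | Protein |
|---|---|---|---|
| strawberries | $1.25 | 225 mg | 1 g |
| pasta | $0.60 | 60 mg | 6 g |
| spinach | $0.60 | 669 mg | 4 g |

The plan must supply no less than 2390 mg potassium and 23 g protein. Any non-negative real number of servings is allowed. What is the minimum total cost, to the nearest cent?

$2.99

At the optimum either one food covers both requirements or two foods hit both targets exactly; no other combination can be cheaper.
strawberries only: max(2390/225, 23/1) = 23 servings → $28.75.
pasta only: max(2390/60, 23/6) = 39.83 servings → $23.90.
spinach only: max(2390/669, 23/4) = 5.75 servings → $3.45.
strawberries + pasta with both tight: 10.05 servings and 2.159 servings → $13.85.
strawberries + spinach: intersection lies outside the first quadrant.
pasta + spinach with both tight: 1.544 servings and 3.434 servings → $2.99.
The minimum over all feasible corners is $2.99.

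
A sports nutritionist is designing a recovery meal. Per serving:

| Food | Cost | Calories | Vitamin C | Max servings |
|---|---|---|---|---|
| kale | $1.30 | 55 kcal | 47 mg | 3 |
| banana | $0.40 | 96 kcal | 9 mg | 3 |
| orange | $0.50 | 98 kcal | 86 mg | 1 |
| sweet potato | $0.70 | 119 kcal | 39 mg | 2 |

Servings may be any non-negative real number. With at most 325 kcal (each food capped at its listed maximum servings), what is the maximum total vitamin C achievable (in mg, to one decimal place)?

247.3 mg

Vitamin C per kcal: orange 0.8776, kale 0.8545, sweet potato 0.3277, banana 0.09375.
Take 1 serving of orange: uses 98 kcal, +86.0 mg vitamin C (running total 86.0 mg).
Take 3 servings of kale: uses 165 kcal, +141.0 mg vitamin C (running total 227.0 mg).
Take 0.521 servings of sweet potato: uses 62 kcal, +20.3 mg vitamin C (running total 247.3 mg).
Greedy by best ratio exhausts the calories allowance optimally: 247.3 mg.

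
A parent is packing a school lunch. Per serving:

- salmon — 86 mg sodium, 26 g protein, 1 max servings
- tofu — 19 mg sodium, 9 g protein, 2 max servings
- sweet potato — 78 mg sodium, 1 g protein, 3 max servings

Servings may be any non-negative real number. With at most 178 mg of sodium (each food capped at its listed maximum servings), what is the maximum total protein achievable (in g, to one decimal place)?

44.7 g

Protein per mg sodium: tofu 0.4737, salmon 0.3023, sweet potato 0.01282.
Take 2 servings of tofu: uses 38 mg sodium, +18.0 g protein (running total 18.0 g).
Take 1 serving of salmon: uses 86 mg sodium, +26.0 g protein (running total 44.0 g).
Take 0.6923 servings of sweet potato: uses 54 mg sodium, +0.7 g protein (running total 44.7 g).
Filling greedily by protein-per-mg sodium is optimal for one linear limit, giving 44.7 g.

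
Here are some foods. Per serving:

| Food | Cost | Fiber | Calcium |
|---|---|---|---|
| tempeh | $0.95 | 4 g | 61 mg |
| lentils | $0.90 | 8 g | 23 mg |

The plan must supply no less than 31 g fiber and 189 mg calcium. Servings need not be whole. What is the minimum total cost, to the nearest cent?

Two binding constraints pin down two serving amounts, so the optimal mix uses at most two foods. The candidates are each food alone (scaled to the tighter of fiber/calcium) and each pair with both constraints tight.
tempeh only: max(31/4, 189/61) = 7.75 servings → $7.36.
lentils only: max(31/8, 189/23) = 8.217 servings → $7.40.
tempeh + lentils with both tight: 2.018 servings and 2.866 servings → $4.50.
So the least-cost plan costs $4.50.

$4.50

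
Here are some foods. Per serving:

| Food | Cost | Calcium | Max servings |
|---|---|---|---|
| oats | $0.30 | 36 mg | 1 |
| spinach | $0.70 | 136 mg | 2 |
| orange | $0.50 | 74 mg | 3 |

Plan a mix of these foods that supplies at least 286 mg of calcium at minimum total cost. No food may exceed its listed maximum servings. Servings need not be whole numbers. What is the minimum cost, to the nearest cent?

$1.49

Cost per mg of calcium: spinach $0.0051, orange $0.0068, oats $0.0083.
Take 2 servings of spinach: +272.0 mg calcium for $1.40 (total $1.40, still need 14.0 mg).
Take 0.1892 servings of orange: +14.0 mg calcium for $0.09 (total $1.49, still need 0.0 mg).
Greedy by cheapest-per-mg is optimal for a single linear constraint, so the minimum cost is $1.49.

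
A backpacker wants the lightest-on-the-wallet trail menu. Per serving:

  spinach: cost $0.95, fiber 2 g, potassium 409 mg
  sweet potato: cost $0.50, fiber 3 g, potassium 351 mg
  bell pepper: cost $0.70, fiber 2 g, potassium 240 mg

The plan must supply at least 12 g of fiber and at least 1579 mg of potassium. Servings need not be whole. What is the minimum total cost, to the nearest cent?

For a min-cost LP with two ≥-constraints, a basic feasible solution has at most two positive variables.
spinach only: max(12/2, 1579/409) = 6 servings → $5.70.
sweet potato only: max(12/3, 1579/351) = 4.499 servings → $2.25.
bell pepper only: max(12/2, 1579/240) = 6.579 servings → $4.61.
spinach + sweet potato with both tight: 1 serving and 3.333 servings → $2.62.
spinach + bell pepper with both tight: 0.8225 servings and 5.178 servings → $4.41.
sweet potato + bell pepper: intersection lies outside the first quadrant.
The minimum over all feasible corners is $2.25.

$2.25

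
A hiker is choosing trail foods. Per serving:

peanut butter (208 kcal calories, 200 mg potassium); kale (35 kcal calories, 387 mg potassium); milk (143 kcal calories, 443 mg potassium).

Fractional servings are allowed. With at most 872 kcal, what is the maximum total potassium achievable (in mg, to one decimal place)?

9641.8 mg

Potassium per kcal: kale 11.06, milk 3.098, peanut butter 0.9615.
With no serving limits, spend the whole calories allowance on kale: 872 kcal / 35 kcal × 387 mg = 9641.8 mg.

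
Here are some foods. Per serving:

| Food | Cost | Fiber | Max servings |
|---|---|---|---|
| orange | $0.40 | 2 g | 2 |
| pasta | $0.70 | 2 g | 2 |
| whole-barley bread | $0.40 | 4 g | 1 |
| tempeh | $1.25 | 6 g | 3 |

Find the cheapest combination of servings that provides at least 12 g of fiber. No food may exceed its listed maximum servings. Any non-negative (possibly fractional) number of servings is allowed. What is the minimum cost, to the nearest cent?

$2.03

Cost per g of fiber: whole-barley bread $0.1000, orange $0.2000, tempeh $0.2083, pasta $0.3500.
Take 1 serving of whole-barley bread: +4.0 g fiber for $0.40 (total $0.40, still need 8.0 g).
Take 2 servings of orange: +4.0 g fiber for $0.80 (total $1.20, still need 4.0 g).
Take 0.6667 servings of tempeh: +4.0 g fiber for $0.83 (total $2.03, still need 0.0 g).
Filling from the cheapest source first is optimal under one linear minimum: $2.03.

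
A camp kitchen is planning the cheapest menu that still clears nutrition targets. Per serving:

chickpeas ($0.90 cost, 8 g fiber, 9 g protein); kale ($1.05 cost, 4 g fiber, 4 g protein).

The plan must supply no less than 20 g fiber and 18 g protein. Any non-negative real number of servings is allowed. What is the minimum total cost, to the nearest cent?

chickpeas only: max(20/8, 18/9) = 2.5 servings → $2.25.
kale only: max(20/4, 18/4) = 5 servings → $5.25.
chickpeas + kale: the both-tight solution has a negative serving — not a feasible corner.
So the least-cost plan costs $2.25.

$2.25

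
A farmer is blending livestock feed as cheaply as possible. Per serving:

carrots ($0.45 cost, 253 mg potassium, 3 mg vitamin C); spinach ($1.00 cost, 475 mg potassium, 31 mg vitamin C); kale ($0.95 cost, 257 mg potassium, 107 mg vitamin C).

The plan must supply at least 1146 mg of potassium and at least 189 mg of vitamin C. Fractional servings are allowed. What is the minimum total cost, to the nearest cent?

Two binding constraints pin down two serving amounts, so the optimal mix uses at most two foods. The candidates are each food alone (scaled to the tighter of potassium/vitamin C) and each pair with both constraints tight.
carrots only: max(1146/253, 189/3) = 63 servings → $28.35.
spinach only: max(1146/475, 189/31) = 6.097 servings → $6.10.
kale only: max(1146/257, 189/107) = 4.459 servings → $4.24.
carrots + spinach with both targets exact would need a negative amount; discard.
carrots + kale with both tight: 2.816 servings and 1.687 servings → $2.87.
spinach + kale with both tight: 1.728 servings and 1.266 servings → $2.93.
So the least-cost plan costs $2.87.

$2.87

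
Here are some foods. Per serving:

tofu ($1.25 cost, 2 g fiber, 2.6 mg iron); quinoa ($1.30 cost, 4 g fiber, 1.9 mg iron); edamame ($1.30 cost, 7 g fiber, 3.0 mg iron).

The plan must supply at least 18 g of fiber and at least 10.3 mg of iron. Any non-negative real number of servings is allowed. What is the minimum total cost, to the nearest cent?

$4.46

With two linear requirements the optimum uses one or two foods; enumerate the corners.
tofu only: max(18/2, 10.3/2.6) = 9 servings → $11.25.
quinoa only: max(18/4, 10.3/1.9) = 5.421 servings → $7.05.
edamame only: max(18/7, 10.3/3.0) = 3.433 servings → $4.46.
tofu + quinoa with both tight: 1.061 servings and 3.97 servings → $6.49.
tofu + edamame with both tight: 1.484 servings and 2.148 servings → $4.65.
quinoa + edamame: the both-tight solution has a negative serving — not a feasible corner.
The minimum over all feasible corners is $4.46.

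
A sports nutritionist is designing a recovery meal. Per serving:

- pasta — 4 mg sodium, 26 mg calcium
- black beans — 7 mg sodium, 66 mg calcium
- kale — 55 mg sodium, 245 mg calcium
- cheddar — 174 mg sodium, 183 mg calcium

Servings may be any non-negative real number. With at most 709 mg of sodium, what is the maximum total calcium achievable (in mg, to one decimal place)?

6684.9 mg

Calcium per mg sodium: black beans 9.429, pasta 6.5, kale 4.455, cheddar 1.052.
With no serving limits, spend the whole sodium allowance on black beans: 709 mg / 7 mg × 66 mg = 6684.9 mg.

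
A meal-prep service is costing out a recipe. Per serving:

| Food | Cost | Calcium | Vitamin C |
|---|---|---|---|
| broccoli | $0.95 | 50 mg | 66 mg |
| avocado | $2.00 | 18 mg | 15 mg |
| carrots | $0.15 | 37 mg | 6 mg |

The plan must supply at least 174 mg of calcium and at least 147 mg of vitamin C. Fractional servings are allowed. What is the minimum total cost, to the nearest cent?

$2.24

broccoli only: max(174/50, 147/66) = 3.48 servings → $3.31.
avocado only: max(174/18, 147/15) = 9.8 servings → $19.60.
carrots only: max(174/37, 147/6) = 24.5 servings → $3.67.
broccoli + avocado with both tight: 0.08219 servings and 9.438 servings → $18.95.
broccoli + carrots with both tight: 2.052 servings and 1.93 servings → $2.24.
avocado + carrots: intersection lies outside the first quadrant.
Cheapest feasible corner: $2.24.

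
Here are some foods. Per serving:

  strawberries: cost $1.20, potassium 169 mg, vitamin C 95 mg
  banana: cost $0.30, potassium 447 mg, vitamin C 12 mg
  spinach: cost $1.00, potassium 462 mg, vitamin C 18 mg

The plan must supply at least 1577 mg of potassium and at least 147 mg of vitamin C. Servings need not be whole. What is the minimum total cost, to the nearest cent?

$2.32

At the optimum either one food covers both requirements or two foods hit both targets exactly; no other combination can be cheaper.
strawberries only: max(1577/169, 147/95) = 9.331 servings → $11.20.
banana only: max(1577/447, 147/12) = 12.25 servings → $3.67.
spinach only: max(1577/462, 147/18) = 8.167 servings → $8.17.
strawberries + banana with both tight: 1.157 servings and 3.091 servings → $2.32.
strawberries + spinach with both tight: 0.9677 servings and 3.059 servings → $4.22.
banana + spinach: the both-tight solution has a negative serving — not a feasible corner.
Cheapest feasible corner: $2.32.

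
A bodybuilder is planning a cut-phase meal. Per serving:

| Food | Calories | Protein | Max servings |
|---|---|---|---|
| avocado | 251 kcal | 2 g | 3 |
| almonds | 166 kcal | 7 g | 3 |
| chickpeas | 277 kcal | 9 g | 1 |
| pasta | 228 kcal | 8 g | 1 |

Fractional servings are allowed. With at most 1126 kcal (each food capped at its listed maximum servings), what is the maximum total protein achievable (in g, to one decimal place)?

39.0 g

Protein per kcal: almonds 0.04217, pasta 0.03509, chickpeas 0.03249, avocado 0.007968.
Take 3 servings of almonds: uses 498 kcal, +21.0 g protein (running total 21.0 g).
Take 1 serving of pasta: uses 228 kcal, +8.0 g protein (running total 29.0 g).
Take 1 serving of chickpeas: uses 277 kcal, +9.0 g protein (running total 38.0 g).
Take 0.49 servings of avocado: uses 123 kcal, +1.0 g protein (running total 39.0 g).
Greedy by best ratio exhausts the calories allowance optimally: 39.0 g.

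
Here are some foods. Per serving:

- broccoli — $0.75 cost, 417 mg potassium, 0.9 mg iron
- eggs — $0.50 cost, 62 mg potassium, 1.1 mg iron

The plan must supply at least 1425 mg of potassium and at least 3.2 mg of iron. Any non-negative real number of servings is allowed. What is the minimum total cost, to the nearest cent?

Compare the cost at each extreme point of the feasible region.
broccoli only: max(1425/417, 3.2/0.9) = 3.556 servings → $2.67.
eggs only: max(1425/62, 3.2/1.1) = 22.98 servings → $11.49.
broccoli + eggs with both tight: 3.398 servings and 0.1288 servings → $2.61.
Cheapest feasible corner: $2.61.

$2.61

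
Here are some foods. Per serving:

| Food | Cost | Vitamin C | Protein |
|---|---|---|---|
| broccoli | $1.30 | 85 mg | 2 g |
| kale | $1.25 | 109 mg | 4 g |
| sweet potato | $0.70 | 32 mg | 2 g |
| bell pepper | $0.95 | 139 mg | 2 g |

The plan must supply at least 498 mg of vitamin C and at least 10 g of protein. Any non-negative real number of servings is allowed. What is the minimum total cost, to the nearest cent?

An LP optimum is at a vertex; with two nutrient constraints at most two foods are used. Check each candidate.
broccoli only: max(498/85, 10/2) = 5.859 servings → $7.62.
kale only: max(498/109, 10/4) = 4.569 servings → $5.71.
sweet potato only: max(498/32, 10/2) = 15.56 servings → $10.89.
bell pepper only: max(498/139, 10/2) = 5 servings → $4.75.
broccoli + kale with both targets exact would need a negative amount; discard.
broccoli + sweet potato: the both-tight solution has a negative serving — not a feasible corner.
broccoli + bell pepper with both tight: 3.648 servings and 1.352 servings → $6.03.
kale + sweet potato with both targets exact would need a negative amount; discard.
kale + bell pepper with both tight: 1.166 servings and 2.669 servings → $3.99.
sweet potato + bell pepper with both tight: 1.841 servings and 3.159 servings → $4.29.
The minimum over all feasible corners is $3.99.

$3.99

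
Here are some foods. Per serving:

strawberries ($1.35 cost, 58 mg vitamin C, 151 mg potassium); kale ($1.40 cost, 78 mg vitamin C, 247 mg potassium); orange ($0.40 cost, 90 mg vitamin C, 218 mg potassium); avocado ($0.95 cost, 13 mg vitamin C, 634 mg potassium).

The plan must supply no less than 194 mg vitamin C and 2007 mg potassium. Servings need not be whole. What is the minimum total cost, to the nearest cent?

$3.14

At the optimum either one food covers both requirements or two foods hit both targets exactly; no other combination can be cheaper.
strawberries only: max(194/58, 2007/151) = 13.29 servings → $17.94.
kale only: max(194/78, 2007/247) = 8.126 servings → $11.38.
orange only: max(194/90, 2007/218) = 9.206 servings → $3.68.
avocado only: max(194/13, 2007/634) = 14.92 servings → $14.18.
strawberries + kale with both targets exact would need a negative amount; discard.
strawberries + orange: the both-tight solution has a negative serving — not a feasible corner.
strawberries + avocado with both tight: 2.784 servings and 2.503 servings → $6.14.
kale + orange: the both-tight solution has a negative serving — not a feasible corner.
kale + avocado with both tight: 2.096 servings and 2.349 servings → $5.17.
orange + avocado with both tight: 1.787 servings and 2.551 servings → $3.14.
Cheapest feasible corner: $3.14.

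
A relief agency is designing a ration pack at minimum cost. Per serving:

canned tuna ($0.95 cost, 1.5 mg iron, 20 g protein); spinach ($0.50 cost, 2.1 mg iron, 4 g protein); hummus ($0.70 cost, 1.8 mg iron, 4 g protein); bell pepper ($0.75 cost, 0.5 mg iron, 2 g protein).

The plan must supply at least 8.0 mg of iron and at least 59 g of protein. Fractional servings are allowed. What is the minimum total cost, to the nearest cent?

$3.42

Compare the cost at each extreme point of the feasible region.
canned tuna only: max(8.0/1.5, 59/20) = 5.333 servings → $5.07.
spinach only: max(8.0/2.1, 59/4) = 14.75 servings → $7.38.
hummus only: max(8.0/1.8, 59/4) = 14.75 servings → $10.32.
bell pepper only: max(8.0/0.5, 59/2) = 29.5 servings → $22.12.
canned tuna + spinach with both tight: 2.553 servings and 1.986 servings → $3.42.
canned tuna + hummus with both tight: 2.473 servings and 2.383 servings → $4.02.
canned tuna + bell pepper with both tight: 1.929 servings and 10.21 servings → $9.49.
spinach + hummus: the both-tight solution has a negative serving — not a feasible corner.
spinach + bell pepper with both targets exact would need a negative amount; discard.
hummus + bell pepper with both targets exact would need a negative amount; discard.
The minimum over all feasible corners is $3.42.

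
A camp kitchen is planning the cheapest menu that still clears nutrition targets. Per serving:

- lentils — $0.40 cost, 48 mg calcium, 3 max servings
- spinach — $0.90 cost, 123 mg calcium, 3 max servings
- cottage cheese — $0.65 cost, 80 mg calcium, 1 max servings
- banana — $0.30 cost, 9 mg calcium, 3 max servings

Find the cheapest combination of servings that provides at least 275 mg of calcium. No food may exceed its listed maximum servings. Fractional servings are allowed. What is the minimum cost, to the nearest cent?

$2.01

Cost per mg of calcium: spinach $0.0073, cottage cheese $0.0081, lentils $0.0083, banana $0.0333.
Take 2.236 servings of spinach: +275.0 mg calcium for $2.01 (total $2.01, still need 0.0 mg).
Filling from the cheapest source first is optimal under one linear minimum: $2.01.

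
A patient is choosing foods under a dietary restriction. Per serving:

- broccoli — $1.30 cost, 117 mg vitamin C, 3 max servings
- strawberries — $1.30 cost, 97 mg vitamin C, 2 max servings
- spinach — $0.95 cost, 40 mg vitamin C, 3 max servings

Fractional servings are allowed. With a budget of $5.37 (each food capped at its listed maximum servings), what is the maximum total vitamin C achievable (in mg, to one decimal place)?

460.7 mg

Vitamin C per dollar: broccoli 90, strawberries 74.62, spinach 42.11.
Take 3 servings of broccoli: spends $3.90, +351.0 mg vitamin C (running total 351.0 mg).
Take 1.131 servings of strawberries: spends $1.47, +109.7 mg vitamin C (running total 460.7 mg).
Greedy by best ratio exhausts the cost allowance optimally: 460.7 mg.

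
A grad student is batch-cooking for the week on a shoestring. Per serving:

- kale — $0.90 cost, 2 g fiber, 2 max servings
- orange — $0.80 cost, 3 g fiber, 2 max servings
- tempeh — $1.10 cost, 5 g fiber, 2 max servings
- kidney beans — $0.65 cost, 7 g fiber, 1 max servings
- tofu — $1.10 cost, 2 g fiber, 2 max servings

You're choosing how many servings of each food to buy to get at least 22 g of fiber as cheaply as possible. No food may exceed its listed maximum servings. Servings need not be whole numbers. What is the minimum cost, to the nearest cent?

Cost per g of fiber: kidney beans $0.0929, tempeh $0.2200, orange $0.2667, kale $0.4500, tofu $0.5500.
Take 1 serving of kidney beans: +7.0 g fiber for $0.65 (total $0.65, still need 15.0 g).
Take 2 servings of tempeh: +10.0 g fiber for $2.20 (total $2.85, still need 5.0 g).
Take 1.667 servings of orange: +5.0 g fiber for $1.33 (total $4.18, still need 0.0 g).
Greedy by cheapest-per-g is optimal for a single linear constraint, so the minimum cost is $4.18.

$4.18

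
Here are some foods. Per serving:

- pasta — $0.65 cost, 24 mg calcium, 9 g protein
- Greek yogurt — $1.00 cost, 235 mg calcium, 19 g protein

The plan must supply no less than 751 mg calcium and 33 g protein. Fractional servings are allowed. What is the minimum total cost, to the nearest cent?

$3.20

Check every corner: each single food scaled to meet both minima, and each pair solved so both constraints bind.
pasta only: max(751/24, 33/9) = 31.29 servings → $20.34.
Greek yogurt only: max(751/235, 33/19) = 3.196 servings → $3.20.
pasta + Greek yogurt: intersection lies outside the first quadrant.
So the least-cost plan costs $3.20.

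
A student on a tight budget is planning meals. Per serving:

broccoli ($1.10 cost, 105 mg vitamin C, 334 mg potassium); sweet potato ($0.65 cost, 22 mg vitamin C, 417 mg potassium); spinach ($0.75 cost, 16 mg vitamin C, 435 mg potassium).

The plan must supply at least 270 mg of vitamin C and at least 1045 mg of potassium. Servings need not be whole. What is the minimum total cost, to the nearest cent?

$3.05

At the optimum either one food covers both requirements or two foods hit both targets exactly; no other combination can be cheaper.
broccoli only: max(270/105, 1045/334) = 3.129 servings → $3.44.
sweet potato only: max(270/22, 1045/417) = 12.27 servings → $7.98.
spinach only: max(270/16, 1045/435) = 16.88 servings → $12.66.
broccoli + sweet potato with both tight: 2.459 servings and 0.5364 servings → $3.05.
broccoli + spinach with both tight: 2.498 servings and 0.4846 servings → $3.11.
sweet potato + spinach: intersection lies outside the first quadrant.
So the least-cost plan costs $3.05.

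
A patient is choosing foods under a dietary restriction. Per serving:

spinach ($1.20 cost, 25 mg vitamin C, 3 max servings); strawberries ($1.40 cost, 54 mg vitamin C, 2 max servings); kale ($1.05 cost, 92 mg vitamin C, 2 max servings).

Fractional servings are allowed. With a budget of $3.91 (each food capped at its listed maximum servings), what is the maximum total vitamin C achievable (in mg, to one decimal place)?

Vitamin C per dollar: kale 87.62, strawberries 38.57, spinach 20.83.
Take 2 servings of kale: spends $2.10, +184.0 mg vitamin C (running total 184.0 mg).
Take 1.293 servings of strawberries: spends $1.81, +69.8 mg vitamin C (running total 253.8 mg).
Filling greedily by vitamin C-per-dollar is optimal for one linear limit, giving 253.8 mg.

253.8 mg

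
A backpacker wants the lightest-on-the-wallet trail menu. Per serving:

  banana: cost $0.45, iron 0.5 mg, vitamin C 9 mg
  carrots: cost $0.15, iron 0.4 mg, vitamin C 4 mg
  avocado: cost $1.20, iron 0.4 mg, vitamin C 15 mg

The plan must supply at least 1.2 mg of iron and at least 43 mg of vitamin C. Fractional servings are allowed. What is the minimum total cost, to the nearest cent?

The cheapest plan sits at a corner of the feasible region — with two constraints it uses at most two foods.
banana only: max(1.2/0.5, 43/9) = 4.778 servings → $2.15.
carrots only: max(1.2/0.4, 43/4) = 10.75 servings → $1.61.
avocado only: max(1.2/0.4, 43/15) = 3 servings → $3.60.
banana + carrots: intersection lies outside the first quadrant.
banana + avocado with both tight: 0.2051 servings and 2.744 servings → $3.38.
carrots + avocado with both tight: 0.1818 servings and 2.818 servings → $3.41.
The minimum over all feasible corners is $1.61.

$1.61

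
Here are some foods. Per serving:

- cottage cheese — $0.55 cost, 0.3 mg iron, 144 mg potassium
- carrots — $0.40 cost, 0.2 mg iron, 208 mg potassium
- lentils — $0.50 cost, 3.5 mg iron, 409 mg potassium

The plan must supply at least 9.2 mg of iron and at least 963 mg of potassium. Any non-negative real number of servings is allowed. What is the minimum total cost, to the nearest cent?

$1.31

cottage cheese only: max(9.2/0.3, 963/144) = 30.67 servings → $16.87.
carrots only: max(9.2/0.2, 963/208) = 46 servings → $18.40.
lentils only: max(9.2/3.5, 963/409) = 2.629 servings → $1.31.
cottage cheese + carrots with both targets exact would need a negative amount; discard.
cottage cheese + lentils with both targets exact would need a negative amount; discard.
carrots + lentils: the both-tight solution has a negative serving — not a feasible corner.
So the least-cost plan costs $1.31.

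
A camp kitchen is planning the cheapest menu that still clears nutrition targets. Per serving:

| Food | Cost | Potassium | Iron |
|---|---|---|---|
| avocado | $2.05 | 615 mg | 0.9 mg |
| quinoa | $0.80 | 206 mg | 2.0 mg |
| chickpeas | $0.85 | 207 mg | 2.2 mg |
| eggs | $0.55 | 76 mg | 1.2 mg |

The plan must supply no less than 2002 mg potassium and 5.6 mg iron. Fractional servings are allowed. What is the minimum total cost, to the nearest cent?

$6.85

An LP optimum is at a vertex; with two nutrient constraints at most two foods are used. Check each candidate.
avocado only: max(2002/615, 5.6/0.9) = 6.222 servings → $12.76.
quinoa only: max(2002/206, 5.6/2.0) = 9.718 servings → $7.77.
chickpeas only: max(2002/207, 5.6/2.2) = 9.671 servings → $8.22.
eggs only: max(2002/76, 5.6/1.2) = 26.34 servings → $14.49.
avocado + quinoa with both tight: 2.729 servings and 1.572 servings → $6.85.
avocado + chickpeas with both tight: 2.782 servings and 1.408 servings → $6.90.
avocado + eggs with both tight: 2.952 servings and 2.453 servings → $7.40.
quinoa + chickpeas: intersection lies outside the first quadrant.
quinoa + eggs: the both-tight solution has a negative serving — not a feasible corner.
chickpeas + eggs with both targets exact would need a negative amount; discard.
So the least-cost plan costs $6.85.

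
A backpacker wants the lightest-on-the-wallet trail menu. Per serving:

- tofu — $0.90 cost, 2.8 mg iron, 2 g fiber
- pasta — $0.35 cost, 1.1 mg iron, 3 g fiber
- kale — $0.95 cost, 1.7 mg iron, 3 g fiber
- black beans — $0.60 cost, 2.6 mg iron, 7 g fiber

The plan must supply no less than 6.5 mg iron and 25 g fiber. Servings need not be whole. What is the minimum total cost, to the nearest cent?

$2.14

tofu only: max(6.5/2.8, 25/2) = 12.5 servings → $11.25.
pasta only: max(6.5/1.1, 25/3) = 8.333 servings → $2.92.
kale only: max(6.5/1.7, 25/3) = 8.333 servings → $7.92.
black beans only: max(6.5/2.6, 25/7) = 3.571 servings → $2.14.
tofu + pasta: the both-tight solution has a negative serving — not a feasible corner.
tofu + kale: the both-tight solution has a negative serving — not a feasible corner.
tofu + black beans: the both-tight solution has a negative serving — not a feasible corner.
pasta + kale: intersection lies outside the first quadrant.
pasta + black beans: intersection lies outside the first quadrant.
kale + black beans: the both-tight solution has a negative serving — not a feasible corner.
Cheapest feasible corner: $2.14.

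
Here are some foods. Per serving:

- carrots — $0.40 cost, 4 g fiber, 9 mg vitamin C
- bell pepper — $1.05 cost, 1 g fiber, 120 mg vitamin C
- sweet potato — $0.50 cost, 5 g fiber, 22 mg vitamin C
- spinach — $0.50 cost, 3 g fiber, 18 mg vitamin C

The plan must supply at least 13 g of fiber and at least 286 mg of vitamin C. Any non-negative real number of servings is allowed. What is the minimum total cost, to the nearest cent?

$3.18

Minimising a linear cost over {fiber ≥ 13, vitamin C ≥ 286, servings ≥ 0} — the optimum is at a vertex, using one or two foods.
carrots only: max(13/4, 286/9) = 31.78 servings → $12.71.
bell pepper only: max(13/1, 286/120) = 13 servings → $13.65.
sweet potato only: max(13/5, 286/22) = 13 servings → $6.50.
spinach only: max(13/3, 286/18) = 15.89 servings → $7.94.
carrots + bell pepper with both tight: 2.705 servings and 2.18 servings → $3.37.
carrots + sweet potato with both targets exact would need a negative amount; discard.
carrots + spinach: intersection lies outside the first quadrant.
bell pepper + sweet potato with both tight: 1.979 servings and 2.204 servings → $3.18.
bell pepper + spinach with both tight: 1.825 servings and 3.725 servings → $3.78.
sweet potato + spinach: the both-tight solution has a negative serving — not a feasible corner.
So the least-cost plan costs $3.18.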